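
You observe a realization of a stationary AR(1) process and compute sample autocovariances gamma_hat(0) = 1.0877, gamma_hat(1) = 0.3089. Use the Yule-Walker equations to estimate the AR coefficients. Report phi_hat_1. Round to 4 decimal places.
\hat\phi_{1} = 0.2840

The Yule-Walker equations for an AR(p) process read, in matrix form,
  Gamma_p phi = r_p,   with   (Gamma_p)_{ij} = gamma(|i - j|),
                       (r_p)_i = gamma(i),   i,j = 1..p.
Substitute the sample gammas (Toeplitz matrix and right-hand side of size 1):
  Gamma_p = [[1.0877]]
  r_p     = [0.3089]
With p = 1 this is the single equation gamma(0) phi_1 = gamma(1):
  phi_hat_1 = gamma(1) / gamma(0) = 0.3089 / 1.0877 = 0.2840.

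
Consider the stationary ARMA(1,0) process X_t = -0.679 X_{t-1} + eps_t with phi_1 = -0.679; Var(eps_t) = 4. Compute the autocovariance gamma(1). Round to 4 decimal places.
\gamma(1) = -5.0393

Multiply the model equation by X_{t-k} and take expectations. With theta_0 = psi_0 = 1 and psi_j the MA(infinity) weights, this gives
  gamma(k) - sum_i phi_i gamma(k-i) = c_k,
  c_k = sigma^2 * sum_{j=k..q} theta_j psi_{j-k}   (c_k = 0 for k > q),
using gamma(-m) = gamma(m).
Pure AR (q = 0): c_0 = sigma^2 = 4, c_k = 0 for k >= 1.
Equations for k = 0 and k = 1 (AR order 1):
  gamma(0) = phi_1 gamma(1) + c_0
  gamma(1) = phi_1 gamma(0) + c_1
Substituting the second into the first: gamma(0) (1 - phi_1^2) = c_0 + phi_1 c_1, so
  gamma(0) = c_0 / (1 - phi_1^2) = 4 / (1 - (-0.679)^2) = 4 / 0.538959 = 7.421715.
  gamma(1) = phi_1 gamma(0) = (-0.679)(7.421715) = -5.039344.
Therefore gamma(1) = -5.0393 (to 4 decimal places).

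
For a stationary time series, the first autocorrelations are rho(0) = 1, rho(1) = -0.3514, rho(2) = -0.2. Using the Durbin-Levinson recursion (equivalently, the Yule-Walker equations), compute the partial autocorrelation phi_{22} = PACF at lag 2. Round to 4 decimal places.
\phi_{22} = -0.3691

The PACF at lag k is phi_{kk}, the last component of the solution
to the Yule-Walker system G_k phi = r_k where
  (G_k)_{ij} = rho(|i - j|), (r_k)_i = rho(i), i,j = 1..k.
Equivalently, Durbin-Levinson gives phi_{kk} iteratively:
  phi_{11} = rho(1)
  phi_{kk} = [rho(k) - sum_{j=1..k-1} phi_{k-1,j} rho(k-j)]
            / [1 - sum_{j=1..k-1} phi_{k-1,j} rho(j)],
  phi_{k,j} = phi_{k-1,j} - phi_{kk} phi_{k-1,k-j},  j = 1..k-1.
Step k = 1:
  phi_11 = rho(1) = -0.3514.
Step k = 2:
  phi_22 = [rho(2) - phi_11 rho(1)] / [1 - phi_11 rho(1)] = [-0.2 - (-0.3514)(-0.3514)] / [1 - (-0.3514)(-0.3514)]
         = -0.32348196 / 0.87651804 = -0.3691.
Therefore phi_{22} = -0.3691.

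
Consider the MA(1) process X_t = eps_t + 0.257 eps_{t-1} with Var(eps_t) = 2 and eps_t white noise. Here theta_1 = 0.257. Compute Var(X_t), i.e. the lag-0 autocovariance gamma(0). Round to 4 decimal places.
\gamma(0) = 2.1321

For an MA(q) process X_t = eps_t + sum_i theta_i eps_{t-i} with
Var(eps_t) = sigma^2, the variance is
  gamma(0) = sigma^2 * (1 + sum_i theta_i^2).
  sum_i theta_i^2 = (0.257)^2 = 0.066049.
  gamma(0) = 2 * (1 + 0.066049) = 2 * 1.066049 = 2.132098, which rounds to 2.1321.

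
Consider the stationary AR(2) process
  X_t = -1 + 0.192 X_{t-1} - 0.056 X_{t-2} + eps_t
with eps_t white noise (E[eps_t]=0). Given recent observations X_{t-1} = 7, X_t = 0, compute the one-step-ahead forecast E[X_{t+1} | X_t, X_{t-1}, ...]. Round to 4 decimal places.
E[X_{t+1} \mid \mathcal F_t] = -1.3920

For an AR(p) model X_t = c + sum_i phi_i X_{t-i} + eps_t, the
one-step-ahead conditional mean is
  E[X_{t+1} | X_t, ...] = c + sum_i phi_i X_{t+1-i}.
Substitute known values:
  E[X_{t+1} | ...] = -1 + (0.192) * (0) + (-0.056) * (7)
                   = -1.3920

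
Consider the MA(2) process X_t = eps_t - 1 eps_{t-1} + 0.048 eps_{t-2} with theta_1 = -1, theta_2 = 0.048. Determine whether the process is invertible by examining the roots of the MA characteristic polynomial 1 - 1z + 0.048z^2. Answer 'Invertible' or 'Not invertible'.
\text{Invertible}

The MA(q) characteristic polynomial is P(z) = 1 - 1z + 0.048z^2.
Invertibility requires all roots to lie outside the unit circle, i.e. |z| > 1 for every root.
Set 1 + (-1) z + (0.048) z^2 = 0, i.e. a z^2 + b z + c = 0 with a = 0.048, b = -1, c = 1.
Discriminant D = b^2 - 4ac = (-1)^2 - 4*(0.048)*1 = 1 - (0.192) = 0.808.
D >= 0, so the roots are real: z = (-b +/- sqrt(D)) / (2a) = (1 +/- 0.898888) / (0.096).
  z_1 = (1 + 0.898888) / (0.096) = 19.7801,   |z_1| = 19.7801.
  z_2 = (1 - 0.898888) / (0.096) = 1.0532,   |z_2| = 1.0532.
Moduli of all roots: 19.7801, 1.0532.
All moduli strictly greater than 1? Yes.
Verdict: Invertible.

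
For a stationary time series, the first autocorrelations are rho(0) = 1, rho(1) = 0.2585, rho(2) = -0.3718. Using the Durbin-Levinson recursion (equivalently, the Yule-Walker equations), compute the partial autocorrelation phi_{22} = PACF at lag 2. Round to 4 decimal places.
\phi_{22} = -0.4700

The PACF at lag k is phi_{kk}, the last component of the solution
to the Yule-Walker system G_k phi = r_k where
  (G_k)_{ij} = rho(|i - j|), (r_k)_i = rho(i), i,j = 1..k.
Equivalently, Durbin-Levinson gives phi_{kk} iteratively:
  phi_{11} = rho(1)
  phi_{kk} = [rho(k) - sum_{j=1..k-1} phi_{k-1,j} rho(k-j)]
            / [1 - sum_{j=1..k-1} phi_{k-1,j} rho(j)],
  phi_{k,j} = phi_{k-1,j} - phi_{kk} phi_{k-1,k-j},  j = 1..k-1.
Step k = 1:
  phi_11 = rho(1) = 0.2585.
Step k = 2:
  phi_22 = [rho(2) - phi_11 rho(1)] / [1 - phi_11 rho(1)] = [-0.3718 - (0.2585)(0.2585)] / [1 - (0.2585)(0.2585)]
         = -0.43862225 / 0.93317775 = -0.47.
Therefore phi_{22} = -0.4700.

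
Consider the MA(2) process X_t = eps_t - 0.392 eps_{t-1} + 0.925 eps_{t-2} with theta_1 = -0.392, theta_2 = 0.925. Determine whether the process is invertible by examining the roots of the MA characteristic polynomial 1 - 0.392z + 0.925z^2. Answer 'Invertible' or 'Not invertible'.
\text{Invertible}

The MA(q) characteristic polynomial is P(z) = 1 - 0.392z + 0.925z^2.
Invertibility requires all roots to lie outside the unit circle, i.e. |z| > 1 for every root.
Set 1 + (-0.392) z + (0.925) z^2 = 0, i.e. a z^2 + b z + c = 0 with a = 0.925, b = -0.392, c = 1.
Discriminant D = b^2 - 4ac = (-0.392)^2 - 4*(0.925)*1 = 0.153664 - (3.7) = -3.546336.
D < 0, so the roots are the complex-conjugate pair z = (-b +/- i sqrt(-D)) / (2a) = 0.2119 +/- 1.0179i.
For a conjugate pair |z|^2 = z * conj(z) = (product of roots) = c/a = 1/(0.925) = 1.081081, so |z| = sqrt(1.081081) = 1.0398 for both roots.
Moduli of all roots: 1.0398, 1.0398.
All moduli strictly greater than 1? Yes.
Verdict: Invertible.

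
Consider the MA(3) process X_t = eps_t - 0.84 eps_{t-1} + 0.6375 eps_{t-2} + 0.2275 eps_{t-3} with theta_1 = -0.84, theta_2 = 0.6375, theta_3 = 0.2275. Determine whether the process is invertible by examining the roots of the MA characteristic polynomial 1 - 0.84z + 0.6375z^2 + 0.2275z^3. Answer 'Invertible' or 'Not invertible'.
\text{Invertible}

The MA(q) characteristic polynomial is P(z) = 1 - 0.84z + 0.6375z^2 + 0.2275z^3.
Invertibility requires all roots to lie outside the unit circle, i.e. |z| > 1 for every root.
Degree 3: look for a simple real root z0 first, then factor out (1 - z/z0) and solve the remaining quadratic.
Testing z0 = -4: P(-4) = 1 + (-0.84)(-4) + (0.6375)(-4)^2 + (0.2275)(-4)^3
  = 1 + (3.36) + (10.2) + (-14.56) = 0.  So z_0 = -4 is a root, |z_0| = 4.
Divide out the factor (1 + 0.25 z) = (1 - z/z0) (since 1/z0 = -0.25):
  P(z) = (1 + 0.25 z)(1 + (-1.09) z + (0.91) z^2)
  [check: z-coef -1.09 - (-0.25) = -0.84; z^2-coef 0.91 - (-0.25)(-1.09) = 0.6375; z^3-coef -(-0.25)(0.91) = 0.2275.]
Remaining roots from the quadratic factor 1 + (-1.09) z + (0.91) z^2:
  Set 1 + (-1.09) z + (0.91) z^2 = 0, i.e. a z^2 + b z + c = 0 with a = 0.91, b = -1.09, c = 1.
  Discriminant D = b^2 - 4ac = (-1.09)^2 - 4*(0.91)*1 = 1.1881 - (3.64) = -2.4519.
  D < 0, so the roots are the complex-conjugate pair z = (-b +/- i sqrt(-D)) / (2a) = 0.5989 +/- 0.8604i.
  For a conjugate pair |z|^2 = z * conj(z) = (product of roots) = c/a = 1/(0.91) = 1.098901, so |z| = sqrt(1.098901) = 1.0483 for both roots.
Moduli of all roots: 4.0000, 1.0483, 1.0483.
All moduli strictly greater than 1? Yes.
Verdict: Invertible.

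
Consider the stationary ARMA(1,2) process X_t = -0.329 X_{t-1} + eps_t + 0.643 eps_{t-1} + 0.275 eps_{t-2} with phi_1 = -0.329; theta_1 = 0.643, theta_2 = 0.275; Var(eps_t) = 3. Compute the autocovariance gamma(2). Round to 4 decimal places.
\gamma(2) = 0.4726

Multiply the model equation by X_{t-k} and take expectations. With theta_0 = psi_0 = 1 and psi_j the MA(infinity) weights, this gives
  gamma(k) - sum_i phi_i gamma(k-i) = c_k,
  c_k = sigma^2 * sum_{j=k..q} theta_j psi_{j-k}   (c_k = 0 for k > q),
using gamma(-m) = gamma(m).
psi-weights needed (psi_j = theta_j + sum_i phi_i psi_{j-i}):
  psi_1 = theta_1 + phi_1 = 0.643 + (-0.329) = 0.314
  psi_2 = theta_2 + phi_1 psi_1 = 0.275 + (-0.329)(0.314) = 0.171694
Right-hand sides:
  c_0 = sigma^2 (1 + theta_1 psi_1 + theta_2 psi_2) = 3 * (1 + (0.643)(0.314) + (0.275)(0.171694)) = 3 * 1.249118 = 3.747354
  c_1 = sigma^2 (theta_1 + theta_2 psi_1) = 3 * (0.643 + (0.275)(0.314)) = 2.18805
  c_2 = sigma^2 theta_2 = 3 * (0.275) = 0.825
Equations for k = 0 and k = 1 (AR order 1):
  gamma(0) = phi_1 gamma(1) + c_0
  gamma(1) = phi_1 gamma(0) + c_1
Substituting the second into the first: gamma(0) (1 - phi_1^2) = c_0 + phi_1 c_1, so
  gamma(0) = (c_0 + phi_1 c_1) / (1 - phi_1^2) = (3.747354 + (-0.329)(2.18805)) / (1 - (-0.329)^2) = 3.027485 / 0.891759 = 3.394959.
  gamma(1) = phi_1 gamma(0) + c_1 = (-0.329)(3.394959) + (2.18805) = 1.071109.
For k = 2: gamma(2) = phi_1 gamma(1) + c_2
  = (-0.329)(1.071109) + (0.825) = 0.472605.
Therefore gamma(2) = 0.4726 (to 4 decimal places).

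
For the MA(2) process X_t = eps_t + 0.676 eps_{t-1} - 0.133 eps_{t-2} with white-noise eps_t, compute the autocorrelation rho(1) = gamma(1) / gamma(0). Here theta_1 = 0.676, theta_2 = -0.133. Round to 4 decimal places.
\rho(1) = 0.3974

For an MA(q) process with theta_0 = 1, the autocovariance is
  gamma(k) = sigma^2 * sum_{i=0..q-k} theta_i * theta_{i+k},
and rho(k) = gamma(k) / gamma(0). Sigma^2 cancels.
  numerator   = (1)*(0.676) + (0.676)*(-0.133) = 0.586092.
  denominator = (1)^2 + (0.676)^2 + (-0.133)^2 = 1.474665.
  rho(1) = 0.586092 / 1.474665 = 0.3974.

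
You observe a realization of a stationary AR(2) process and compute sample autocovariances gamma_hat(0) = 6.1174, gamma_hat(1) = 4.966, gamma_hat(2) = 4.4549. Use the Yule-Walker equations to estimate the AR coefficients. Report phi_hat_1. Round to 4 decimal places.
\hat\phi_{1} = 0.6469

The Yule-Walker equations for an AR(p) process read, in matrix form,
  Gamma_p phi = r_p,   with   (Gamma_p)_{ij} = gamma(|i - j|),
                       (r_p)_i = gamma(i),   i,j = 1..p.
Substitute the sample gammas (Toeplitz matrix and right-hand side of size 2):
  Gamma_p = [[6.1174, 4.966], [4.966, 6.1174]]
  r_p     = [4.966, 4.4549]
Written out:
  6.1174 phi_1 + 4.966 phi_2 = 4.966
  4.966 phi_1 + 6.1174 phi_2 = 4.4549
Solve by Cramer's rule:
  det = gamma(0)^2 - gamma(1)^2 = (6.1174)^2 - (4.966)^2 = 37.42258276 - 24.661156 = 12.76142676
  phi_hat_1 = [gamma(1) gamma(0) - gamma(1) gamma(2)] / det = [(4.966)(6.1174) - (4.966)(4.4549)] / 12.76142676 = 8.255975 / 12.76142676 = 0.6469
  phi_hat_2 = [gamma(0) gamma(2) - gamma(1)^2] / det = [(6.1174)(4.4549) - (4.966)^2] / 12.76142676 = 2.59124926 / 12.76142676 = 0.2031
So phi_hat = [0.6469, 0.2031].
Therefore phi_hat_1 = 0.6469.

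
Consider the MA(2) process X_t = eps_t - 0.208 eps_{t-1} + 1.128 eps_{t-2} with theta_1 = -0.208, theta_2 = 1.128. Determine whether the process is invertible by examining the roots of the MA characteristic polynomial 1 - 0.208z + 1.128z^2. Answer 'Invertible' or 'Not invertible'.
\text{Not invertible}

The MA(q) characteristic polynomial is P(z) = 1 - 0.208z + 1.128z^2.
Invertibility requires all roots to lie outside the unit circle, i.e. |z| > 1 for every root.
Set 1 + (-0.208) z + (1.128) z^2 = 0, i.e. a z^2 + b z + c = 0 with a = 1.128, b = -0.208, c = 1.
Discriminant D = b^2 - 4ac = (-0.208)^2 - 4*(1.128)*1 = 0.043264 - (4.512) = -4.468736.
D < 0, so the roots are the complex-conjugate pair z = (-b +/- i sqrt(-D)) / (2a) = 0.0922 +/- 0.937i.
For a conjugate pair |z|^2 = z * conj(z) = (product of roots) = c/a = 1/(1.128) = 0.886525, so |z| = sqrt(0.886525) = 0.9416 for both roots.
Moduli of all roots: 0.9416, 0.9416.
All moduli strictly greater than 1? No.
Verdict: Not invertible.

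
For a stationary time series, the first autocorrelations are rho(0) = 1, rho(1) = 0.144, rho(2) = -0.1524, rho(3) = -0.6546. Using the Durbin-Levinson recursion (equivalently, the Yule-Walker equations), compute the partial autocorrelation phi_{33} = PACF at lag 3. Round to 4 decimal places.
\phi_{33} = -0.6360

The PACF at lag k is phi_{kk}, the last component of the solution
to the Yule-Walker system G_k phi = r_k where
  (G_k)_{ij} = rho(|i - j|), (r_k)_i = rho(i), i,j = 1..k.
Equivalently, Durbin-Levinson gives phi_{kk} iteratively:
  phi_{11} = rho(1)
  phi_{kk} = [rho(k) - sum_{j=1..k-1} phi_{k-1,j} rho(k-j)]
            / [1 - sum_{j=1..k-1} phi_{k-1,j} rho(j)],
  phi_{k,j} = phi_{k-1,j} - phi_{kk} phi_{k-1,k-j},  j = 1..k-1.
Step k = 1:
  phi_11 = rho(1) = 0.144.
Step k = 2:
  phi_22 = [rho(2) - phi_11 rho(1)] / [1 - phi_11 rho(1)] = [-0.1524 - (0.144)(0.144)] / [1 - (0.144)(0.144)]
         = -0.173136 / 0.979264 = -0.176802.
  Update: phi_21 = phi_11 - phi_22 phi_11 = 0.144 - (-0.176802)(0.144) = 0.16946.
Step k = 3:
  phi_33 = [rho(3) - phi_21 rho(2) - phi_22 rho(1)] / [1 - phi_21 rho(1) - phi_22 rho(2)]
    numerator   = -0.6546 - (0.16946)(-0.1524) - (-0.176802)(0.144) = -0.60331486
    denominator = 1 - (0.16946)(0.144) - (-0.176802)(-0.1524) = 0.94865318
  phi_33 = -0.60331486 / 0.94865318 = -0.636.
Therefore phi_{33} = -0.6360.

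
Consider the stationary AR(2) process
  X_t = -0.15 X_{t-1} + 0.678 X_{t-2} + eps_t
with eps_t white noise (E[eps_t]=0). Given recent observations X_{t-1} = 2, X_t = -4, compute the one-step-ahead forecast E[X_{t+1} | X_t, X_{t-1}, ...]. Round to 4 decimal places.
E[X_{t+1} \mid \mathcal F_t] = 1.9560

For an AR(p) model X_t = c + sum_i phi_i X_{t-i} + eps_t, the
one-step-ahead conditional mean is
  E[X_{t+1} | X_t, ...] = c + sum_i phi_i X_{t+1-i}.
Substitute known values:
  E[X_{t+1} | ...] = (-0.15) * (-4) + (0.678) * (2)
                   = 1.9560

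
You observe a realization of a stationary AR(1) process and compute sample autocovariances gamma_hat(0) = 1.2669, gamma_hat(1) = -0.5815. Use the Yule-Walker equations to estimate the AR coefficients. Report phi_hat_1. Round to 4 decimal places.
\hat\phi_{1} = -0.4590

The Yule-Walker equations for an AR(p) process read, in matrix form,
  Gamma_p phi = r_p,   with   (Gamma_p)_{ij} = gamma(|i - j|),
                       (r_p)_i = gamma(i),   i,j = 1..p.
Substitute the sample gammas (Toeplitz matrix and right-hand side of size 1):
  Gamma_p = [[1.2669]]
  r_p     = [-0.5815]
With p = 1 this is the single equation gamma(0) phi_1 = gamma(1):
  phi_hat_1 = gamma(1) / gamma(0) = -0.5815 / 1.2669 = -0.4590.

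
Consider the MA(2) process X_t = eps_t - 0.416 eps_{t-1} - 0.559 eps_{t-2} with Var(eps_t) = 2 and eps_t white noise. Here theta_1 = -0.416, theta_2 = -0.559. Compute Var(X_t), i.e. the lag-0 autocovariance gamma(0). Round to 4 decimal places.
\gamma(0) = 2.9711

For an MA(q) process X_t = eps_t + sum_i theta_i eps_{t-i} with
Var(eps_t) = sigma^2, the variance is
  gamma(0) = sigma^2 * (1 + sum_i theta_i^2).
  sum_i theta_i^2 = (-0.416)^2 + (-0.559)^2 = 0.173056 + 0.312481 = 0.485537.
  gamma(0) = 2 * (1 + 0.485537) = 2 * 1.485537 = 2.971074, which rounds to 2.9711.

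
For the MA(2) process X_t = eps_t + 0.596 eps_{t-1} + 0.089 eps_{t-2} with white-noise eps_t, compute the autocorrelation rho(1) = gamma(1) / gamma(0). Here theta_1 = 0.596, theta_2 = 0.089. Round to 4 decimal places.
\rho(1) = 0.4761

For an MA(q) process with theta_0 = 1, the autocovariance is
  gamma(k) = sigma^2 * sum_{i=0..q-k} theta_i * theta_{i+k},
and rho(k) = gamma(k) / gamma(0). Sigma^2 cancels.
  numerator   = (1)*(0.596) + (0.596)*(0.089) = 0.649044.
  denominator = (1)^2 + (0.596)^2 + (0.089)^2 = 1.363137.
  rho(1) = 0.649044 / 1.363137 = 0.4761.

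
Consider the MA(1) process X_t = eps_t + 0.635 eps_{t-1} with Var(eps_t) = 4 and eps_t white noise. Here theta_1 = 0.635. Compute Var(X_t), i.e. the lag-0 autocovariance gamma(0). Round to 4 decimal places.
\gamma(0) = 5.6129

For an MA(q) process X_t = eps_t + sum_i theta_i eps_{t-i} with
Var(eps_t) = sigma^2, the variance is
  gamma(0) = sigma^2 * (1 + sum_i theta_i^2).
  sum_i theta_i^2 = (0.635)^2 = 0.403225.
  gamma(0) = 4 * (1 + 0.403225) = 4 * 1.403225 = 5.6129.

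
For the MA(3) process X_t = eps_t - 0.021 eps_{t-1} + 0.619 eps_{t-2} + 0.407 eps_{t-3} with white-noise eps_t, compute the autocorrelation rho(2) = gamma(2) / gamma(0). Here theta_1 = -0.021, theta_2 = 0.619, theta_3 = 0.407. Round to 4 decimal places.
\rho(2) = 0.3940

For an MA(q) process with theta_0 = 1, the autocovariance is
  gamma(k) = sigma^2 * sum_{i=0..q-k} theta_i * theta_{i+k},
and rho(k) = gamma(k) / gamma(0). Sigma^2 cancels.
  numerator   = (1)*(0.619) + (-0.021)*(0.407) = 0.610453.
  denominator = (1)^2 + (-0.021)^2 + (0.619)^2 + (0.407)^2 = 1.549251.
  rho(2) = 0.610453 / 1.549251 = 0.3940.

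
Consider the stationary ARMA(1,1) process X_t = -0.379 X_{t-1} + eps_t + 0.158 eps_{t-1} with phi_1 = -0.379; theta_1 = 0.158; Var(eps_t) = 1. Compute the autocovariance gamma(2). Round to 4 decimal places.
\gamma(2) = 0.0920

Multiply the model equation by X_{t-k} and take expectations. With theta_0 = psi_0 = 1 and psi_j the MA(infinity) weights, this gives
  gamma(k) - sum_i phi_i gamma(k-i) = c_k,
  c_k = sigma^2 * sum_{j=k..q} theta_j psi_{j-k}   (c_k = 0 for k > q),
using gamma(-m) = gamma(m).
psi-weights needed (psi_j = theta_j + sum_i phi_i psi_{j-i}):
  psi_1 = theta_1 + phi_1 = 0.158 + (-0.379) = -0.221
Right-hand sides:
  c_0 = sigma^2 (1 + theta_1 psi_1) = 1 * (1 + (0.158)(-0.221)) = 1 * 0.965082 = 0.965082
  c_1 = sigma^2 theta_1 = 1 * (0.158) = 0.158
  c_2 = 0
Equations for k = 0 and k = 1 (AR order 1):
  gamma(0) = phi_1 gamma(1) + c_0
  gamma(1) = phi_1 gamma(0) + c_1
Substituting the second into the first: gamma(0) (1 - phi_1^2) = c_0 + phi_1 c_1, so
  gamma(0) = (c_0 + phi_1 c_1) / (1 - phi_1^2) = (0.965082 + (-0.379)(0.158)) / (1 - (-0.379)^2) = 0.9052 / 0.856359 = 1.057033.
  gamma(1) = phi_1 gamma(0) + c_1 = (-0.379)(1.057033) + (0.158) = -0.242616.
For k = 2 (> q): gamma(2) = phi_1 gamma(1) = (-0.379)(-0.242616) = 0.091951.
Therefore gamma(2) = 0.0920 (to 4 decimal places).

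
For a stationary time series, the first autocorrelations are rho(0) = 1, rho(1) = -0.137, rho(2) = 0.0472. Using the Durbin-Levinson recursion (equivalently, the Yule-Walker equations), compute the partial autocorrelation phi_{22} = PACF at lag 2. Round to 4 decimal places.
\phi_{22} = 0.0290

The PACF at lag k is phi_{kk}, the last component of the solution
to the Yule-Walker system G_k phi = r_k where
  (G_k)_{ij} = rho(|i - j|), (r_k)_i = rho(i), i,j = 1..k.
Equivalently, Durbin-Levinson gives phi_{kk} iteratively:
  phi_{11} = rho(1)
  phi_{kk} = [rho(k) - sum_{j=1..k-1} phi_{k-1,j} rho(k-j)]
            / [1 - sum_{j=1..k-1} phi_{k-1,j} rho(j)],
  phi_{k,j} = phi_{k-1,j} - phi_{kk} phi_{k-1,k-j},  j = 1..k-1.
Step k = 1:
  phi_11 = rho(1) = -0.137.
Step k = 2:
  phi_22 = [rho(2) - phi_11 rho(1)] / [1 - phi_11 rho(1)] = [0.0472 - (-0.137)(-0.137)] / [1 - (-0.137)(-0.137)]
         = 0.028431 / 0.981231 = 0.029.
Therefore phi_{22} = 0.0290.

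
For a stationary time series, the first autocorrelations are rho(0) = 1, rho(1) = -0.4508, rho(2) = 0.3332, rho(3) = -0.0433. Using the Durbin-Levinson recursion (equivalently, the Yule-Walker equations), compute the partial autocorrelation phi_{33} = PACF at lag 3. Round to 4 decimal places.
\phi_{33} = 0.2011

The PACF at lag k is phi_{kk}, the last component of the solution
to the Yule-Walker system G_k phi = r_k where
  (G_k)_{ij} = rho(|i - j|), (r_k)_i = rho(i), i,j = 1..k.
Equivalently, Durbin-Levinson gives phi_{kk} iteratively:
  phi_{11} = rho(1)
  phi_{kk} = [rho(k) - sum_{j=1..k-1} phi_{k-1,j} rho(k-j)]
            / [1 - sum_{j=1..k-1} phi_{k-1,j} rho(j)],
  phi_{k,j} = phi_{k-1,j} - phi_{kk} phi_{k-1,k-j},  j = 1..k-1.
Step k = 1:
  phi_11 = rho(1) = -0.4508.
Step k = 2:
  phi_22 = [rho(2) - phi_11 rho(1)] / [1 - phi_11 rho(1)] = [0.3332 - (-0.4508)(-0.4508)] / [1 - (-0.4508)(-0.4508)]
         = 0.12997936 / 0.79677936 = 0.163131.
  Update: phi_21 = phi_11 - phi_22 phi_11 = -0.4508 - (0.163131)(-0.4508) = -0.377261.
Step k = 3:
  phi_33 = [rho(3) - phi_21 rho(2) - phi_22 rho(1)] / [1 - phi_21 rho(1) - phi_22 rho(2)]
    numerator   = -0.0433 - (-0.377261)(0.3332) - (0.163131)(-0.4508) = 0.15594265
    denominator = 1 - (-0.377261)(-0.4508) - (0.163131)(0.3332) = 0.77557571
  phi_33 = 0.15594265 / 0.77557571 = 0.2011.
Therefore phi_{33} = 0.2011.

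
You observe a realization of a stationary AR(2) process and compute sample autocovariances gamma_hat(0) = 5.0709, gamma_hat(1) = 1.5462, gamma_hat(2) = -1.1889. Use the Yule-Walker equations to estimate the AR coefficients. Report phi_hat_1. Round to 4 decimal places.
\hat\phi_{1} = 0.4150

The Yule-Walker equations for an AR(p) process read, in matrix form,
  Gamma_p phi = r_p,   with   (Gamma_p)_{ij} = gamma(|i - j|),
                       (r_p)_i = gamma(i),   i,j = 1..p.
Substitute the sample gammas (Toeplitz matrix and right-hand side of size 2):
  Gamma_p = [[5.0709, 1.5462], [1.5462, 5.0709]]
  r_p     = [1.5462, -1.1889]
Written out:
  5.0709 phi_1 + 1.5462 phi_2 = 1.5462
  1.5462 phi_1 + 5.0709 phi_2 = -1.1889
Solve by Cramer's rule:
  det = gamma(0)^2 - gamma(1)^2 = (5.0709)^2 - (1.5462)^2 = 25.71402681 - 2.39073444 = 23.32329237
  phi_hat_1 = [gamma(1) gamma(0) - gamma(1) gamma(2)] / det = [(1.5462)(5.0709) - (1.5462)(-1.1889)] / 23.32329237 = 9.67890276 / 23.32329237 = 0.415
  phi_hat_2 = [gamma(0) gamma(2) - gamma(1)^2] / det = [(5.0709)(-1.1889) - (1.5462)^2] / 23.32329237 = -8.41952745 / 23.32329237 = -0.361
So phi_hat = [0.4150, -0.3610].
Therefore phi_hat_1 = 0.4150.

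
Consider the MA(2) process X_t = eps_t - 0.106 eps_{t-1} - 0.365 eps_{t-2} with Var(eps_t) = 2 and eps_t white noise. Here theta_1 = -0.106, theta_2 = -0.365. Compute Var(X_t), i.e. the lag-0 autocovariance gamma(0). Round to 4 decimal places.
\gamma(0) = 2.2889

For an MA(q) process X_t = eps_t + sum_i theta_i eps_{t-i} with
Var(eps_t) = sigma^2, the variance is
  gamma(0) = sigma^2 * (1 + sum_i theta_i^2).
  sum_i theta_i^2 = (-0.106)^2 + (-0.365)^2 = 0.011236 + 0.133225 = 0.144461.
  gamma(0) = 2 * (1 + 0.144461) = 2 * 1.144461 = 2.288922, which rounds to 2.2889.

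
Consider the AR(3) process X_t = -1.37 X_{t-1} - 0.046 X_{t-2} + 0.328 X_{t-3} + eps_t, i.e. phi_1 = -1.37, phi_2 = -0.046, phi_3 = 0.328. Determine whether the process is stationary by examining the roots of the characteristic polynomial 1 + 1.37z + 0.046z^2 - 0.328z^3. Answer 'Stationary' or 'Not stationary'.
\text{Stationary}

The AR(p) characteristic polynomial is P(z) = 1 + 1.37z + 0.046z^2 - 0.328z^3.
Stationarity requires all roots to lie outside the unit circle, i.e. |z| > 1 for every root.
Degree 3: look for a simple real root z0 first, then factor out (1 - z/z0) and solve the remaining quadratic.
Testing z0 = -1.25: P(-1.25) = 1 + (1.37)(-1.25) + (0.046)(-1.25)^2 + (-0.328)(-1.25)^3
  = 1 + (-1.7125) + (0.071875) + (0.640625) = 0.  So z_0 = -1.25 is a root, |z_0| = 1.25.
Divide out the factor (1 + 0.8 z) = (1 - z/z0) (since 1/z0 = -0.8):
  P(z) = (1 + 0.8 z)(1 + (0.57) z + (-0.41) z^2)
  [check: z-coef 0.57 - (-0.8) = 1.37; z^2-coef -0.41 - (-0.8)(0.57) = 0.046; z^3-coef -(-0.8)(-0.41) = -0.328.]
Remaining roots from the quadratic factor 1 + (0.57) z + (-0.41) z^2:
  Set 1 + (0.57) z + (-0.41) z^2 = 0, i.e. a z^2 + b z + c = 0 with a = -0.41, b = 0.57, c = 1.
  Discriminant D = b^2 - 4ac = (0.57)^2 - 4*(-0.41)*1 = 0.3249 - (-1.64) = 1.9649.
  D >= 0, so the roots are real: z = (-b +/- sqrt(D)) / (2a) = (-0.57 +/- 1.401749) / (-0.82).
    z_1 = (-0.57 + 1.401749) / (-0.82) = -1.0143,   |z_1| = 1.0143.
    z_2 = (-0.57 - 1.401749) / (-0.82) = 2.4046,   |z_2| = 2.4046.
Moduli of all roots: 1.2500, 1.0143, 2.4046.
All moduli strictly greater than 1? Yes.
Verdict: Stationary.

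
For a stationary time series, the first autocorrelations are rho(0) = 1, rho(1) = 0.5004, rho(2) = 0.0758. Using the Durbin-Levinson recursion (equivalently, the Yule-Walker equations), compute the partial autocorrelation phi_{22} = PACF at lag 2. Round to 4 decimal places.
\phi_{22} = -0.2329

The PACF at lag k is phi_{kk}, the last component of the solution
to the Yule-Walker system G_k phi = r_k where
  (G_k)_{ij} = rho(|i - j|), (r_k)_i = rho(i), i,j = 1..k.
Equivalently, Durbin-Levinson gives phi_{kk} iteratively:
  phi_{11} = rho(1)
  phi_{kk} = [rho(k) - sum_{j=1..k-1} phi_{k-1,j} rho(k-j)]
            / [1 - sum_{j=1..k-1} phi_{k-1,j} rho(j)],
  phi_{k,j} = phi_{k-1,j} - phi_{kk} phi_{k-1,k-j},  j = 1..k-1.
Step k = 1:
  phi_11 = rho(1) = 0.5004.
Step k = 2:
  phi_22 = [rho(2) - phi_11 rho(1)] / [1 - phi_11 rho(1)] = [0.0758 - (0.5004)(0.5004)] / [1 - (0.5004)(0.5004)]
         = -0.17460016 / 0.74959984 = -0.2329.
Therefore phi_{22} = -0.2329.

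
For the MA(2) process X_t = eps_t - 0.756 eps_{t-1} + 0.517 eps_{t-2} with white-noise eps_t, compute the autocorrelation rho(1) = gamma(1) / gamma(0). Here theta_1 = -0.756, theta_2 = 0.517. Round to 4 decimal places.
\rho(1) = -0.6237

For an MA(q) process with theta_0 = 1, the autocovariance is
  gamma(k) = sigma^2 * sum_{i=0..q-k} theta_i * theta_{i+k},
and rho(k) = gamma(k) / gamma(0). Sigma^2 cancels.
  numerator   = (1)*(-0.756) + (-0.756)*(0.517) = -1.146852.
  denominator = (1)^2 + (-0.756)^2 + (0.517)^2 = 1.838825.
  rho(1) = -1.146852 / 1.838825 = -0.6237.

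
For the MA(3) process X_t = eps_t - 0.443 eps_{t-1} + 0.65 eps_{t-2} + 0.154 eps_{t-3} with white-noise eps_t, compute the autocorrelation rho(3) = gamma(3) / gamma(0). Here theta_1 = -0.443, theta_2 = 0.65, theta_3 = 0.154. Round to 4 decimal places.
\rho(3) = 0.0938

For an MA(q) process with theta_0 = 1, the autocovariance is
  gamma(k) = sigma^2 * sum_{i=0..q-k} theta_i * theta_{i+k},
and rho(k) = gamma(k) / gamma(0). Sigma^2 cancels.
  numerator   = (1)*(0.154) = 0.154.
  denominator = (1)^2 + (-0.443)^2 + (0.65)^2 + (0.154)^2 = 1.642465.
  rho(3) = 0.154 / 1.642465 = 0.0938.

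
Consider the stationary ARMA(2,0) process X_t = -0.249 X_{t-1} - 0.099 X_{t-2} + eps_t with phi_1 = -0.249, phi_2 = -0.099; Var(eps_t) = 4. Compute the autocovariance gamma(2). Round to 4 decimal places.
\gamma(2) = -0.1813

Multiply the model equation by X_{t-k} and take expectations. With theta_0 = psi_0 = 1 and psi_j the MA(infinity) weights, this gives
  gamma(k) - sum_i phi_i gamma(k-i) = c_k,
  c_k = sigma^2 * sum_{j=k..q} theta_j psi_{j-k}   (c_k = 0 for k > q),
using gamma(-m) = gamma(m).
Pure AR (q = 0): c_0 = sigma^2 = 4, c_k = 0 for k >= 1.
Equations for k = 0, 1, 2 (AR order 2, c_2 = 0):
  (E0) gamma(0) = phi_1 gamma(1) + phi_2 gamma(2) + c_0
  (E1) gamma(1) = phi_1 gamma(0) + phi_2 gamma(1) + c_1
  (E2) gamma(2) = phi_1 gamma(1) + phi_2 gamma(0)
From (E1): gamma(1) = A gamma(0) + B with
  A = phi_1 / (1 - phi_2) = -0.249 / 1.099 = -0.22657,   B = c_1 / (1 - phi_2) = 0 / 1.099 = 0.
Insert (E2) into (E0): gamma(0) (1 - phi_2^2) = phi_1 (1 + phi_2) gamma(1) + c_0.
  phi_1 (1 + phi_2) = (-0.249)(0.901) = -0.224349,   1 - phi_2^2 = 0.990199.
Replace gamma(1) by A gamma(0) + B and collect gamma(0):
  gamma(0) [0.990199 - (-0.224349)(-0.22657)] = c_0 = 4
  gamma(0) * 0.939368 = 4
  gamma(0) = 4 / 0.939368 = 4.258181.
  gamma(1) = A gamma(0) = (-0.22657)(4.258181) = -0.964774.
  gamma(2) = phi_1 gamma(1) + phi_2 gamma(0) = (-0.249)(-0.964774) + (-0.099)(4.258181) = -0.181331.
Therefore gamma(2) = -0.1813 (to 4 decimal places).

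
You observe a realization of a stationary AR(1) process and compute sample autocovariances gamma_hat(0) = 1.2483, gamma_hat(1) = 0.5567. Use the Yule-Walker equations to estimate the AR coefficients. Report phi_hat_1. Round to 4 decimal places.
\hat\phi_{1} = 0.4460

The Yule-Walker equations for an AR(p) process read, in matrix form,
  Gamma_p phi = r_p,   with   (Gamma_p)_{ij} = gamma(|i - j|),
                       (r_p)_i = gamma(i),   i,j = 1..p.
Substitute the sample gammas (Toeplitz matrix and right-hand side of size 1):
  Gamma_p = [[1.2483]]
  r_p     = [0.5567]
With p = 1 this is the single equation gamma(0) phi_1 = gamma(1):
  phi_hat_1 = gamma(1) / gamma(0) = 0.5567 / 1.2483 = 0.4460.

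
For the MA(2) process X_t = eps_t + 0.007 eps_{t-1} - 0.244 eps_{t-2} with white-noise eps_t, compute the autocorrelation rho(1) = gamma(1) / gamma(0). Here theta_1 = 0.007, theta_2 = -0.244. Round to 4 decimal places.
\rho(1) = 0.0050

For an MA(q) process with theta_0 = 1, the autocovariance is
  gamma(k) = sigma^2 * sum_{i=0..q-k} theta_i * theta_{i+k},
and rho(k) = gamma(k) / gamma(0). Sigma^2 cancels.
  numerator   = (1)*(0.007) + (0.007)*(-0.244) = 0.005292.
  denominator = (1)^2 + (0.007)^2 + (-0.244)^2 = 1.059585.
  rho(1) = 0.005292 / 1.059585 = 0.0050.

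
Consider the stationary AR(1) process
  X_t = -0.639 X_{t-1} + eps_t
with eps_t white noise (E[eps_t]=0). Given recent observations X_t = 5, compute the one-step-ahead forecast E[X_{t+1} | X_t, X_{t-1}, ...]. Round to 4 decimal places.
E[X_{t+1} \mid \mathcal F_t] = -3.1950

For an AR(p) model X_t = c + sum_i phi_i X_{t-i} + eps_t, the
one-step-ahead conditional mean is
  E[X_{t+1} | X_t, ...] = c + sum_i phi_i X_{t+1-i}.
Substitute known values:
  E[X_{t+1} | ...] = (-0.639) * (5)
                   = -3.1950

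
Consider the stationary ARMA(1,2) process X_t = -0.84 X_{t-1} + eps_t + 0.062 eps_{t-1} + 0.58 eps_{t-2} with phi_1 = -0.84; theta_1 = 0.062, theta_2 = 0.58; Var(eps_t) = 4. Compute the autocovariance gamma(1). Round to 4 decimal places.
\gamma(1) = -24.3165

Multiply the model equation by X_{t-k} and take expectations. With theta_0 = psi_0 = 1 and psi_j the MA(infinity) weights, this gives
  gamma(k) - sum_i phi_i gamma(k-i) = c_k,
  c_k = sigma^2 * sum_{j=k..q} theta_j psi_{j-k}   (c_k = 0 for k > q),
using gamma(-m) = gamma(m).
psi-weights needed (psi_j = theta_j + sum_i phi_i psi_{j-i}):
  psi_1 = theta_1 + phi_1 = 0.062 + (-0.84) = -0.778
  psi_2 = theta_2 + phi_1 psi_1 = 0.58 + (-0.84)(-0.778) = 1.23352
Right-hand sides:
  c_0 = sigma^2 (1 + theta_1 psi_1 + theta_2 psi_2) = 4 * (1 + (0.062)(-0.778) + (0.58)(1.23352)) = 4 * 1.667206 = 6.668822
  c_1 = sigma^2 (theta_1 + theta_2 psi_1) = 4 * (0.062 + (0.58)(-0.778)) = -1.55696
  c_2 = sigma^2 theta_2 = 4 * (0.58) = 2.32
Equations for k = 0 and k = 1 (AR order 1):
  gamma(0) = phi_1 gamma(1) + c_0
  gamma(1) = phi_1 gamma(0) + c_1
Substituting the second into the first: gamma(0) (1 - phi_1^2) = c_0 + phi_1 c_1, so
  gamma(0) = (c_0 + phi_1 c_1) / (1 - phi_1^2) = (6.668822 + (-0.84)(-1.55696)) / (1 - (-0.84)^2) = 7.976669 / 0.2944 = 27.094663.
  gamma(1) = phi_1 gamma(0) + c_1 = (-0.84)(27.094663) + (-1.55696) = -24.316477.
Therefore gamma(1) = -24.3165 (to 4 decimal places).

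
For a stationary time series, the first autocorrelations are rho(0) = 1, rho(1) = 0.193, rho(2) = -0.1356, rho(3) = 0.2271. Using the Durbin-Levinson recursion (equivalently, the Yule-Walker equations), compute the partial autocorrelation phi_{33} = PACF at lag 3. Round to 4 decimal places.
\phi_{33} = 0.3141

The PACF at lag k is phi_{kk}, the last component of the solution
to the Yule-Walker system G_k phi = r_k where
  (G_k)_{ij} = rho(|i - j|), (r_k)_i = rho(i), i,j = 1..k.
Equivalently, Durbin-Levinson gives phi_{kk} iteratively:
  phi_{11} = rho(1)
  phi_{kk} = [rho(k) - sum_{j=1..k-1} phi_{k-1,j} rho(k-j)]
            / [1 - sum_{j=1..k-1} phi_{k-1,j} rho(j)],
  phi_{k,j} = phi_{k-1,j} - phi_{kk} phi_{k-1,k-j},  j = 1..k-1.
Step k = 1:
  phi_11 = rho(1) = 0.193.
Step k = 2:
  phi_22 = [rho(2) - phi_11 rho(1)] / [1 - phi_11 rho(1)] = [-0.1356 - (0.193)(0.193)] / [1 - (0.193)(0.193)]
         = -0.172849 / 0.962751 = -0.179537.
  Update: phi_21 = phi_11 - phi_22 phi_11 = 0.193 - (-0.179537)(0.193) = 0.227651.
Step k = 3:
  phi_33 = [rho(3) - phi_21 rho(2) - phi_22 rho(1)] / [1 - phi_21 rho(1) - phi_22 rho(2)]
    numerator   = 0.2271 - (0.227651)(-0.1356) - (-0.179537)(0.193) = 0.29261997
    denominator = 1 - (0.227651)(0.193) - (-0.179537)(-0.1356) = 0.93171829
  phi_33 = 0.29261997 / 0.93171829 = 0.3141.
Therefore phi_{33} = 0.3141.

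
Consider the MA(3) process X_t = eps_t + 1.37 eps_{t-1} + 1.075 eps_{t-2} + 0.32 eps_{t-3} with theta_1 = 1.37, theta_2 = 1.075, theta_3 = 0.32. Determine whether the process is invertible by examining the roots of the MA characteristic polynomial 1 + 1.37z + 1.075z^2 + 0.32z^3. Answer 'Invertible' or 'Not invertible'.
\text{Invertible}

The MA(q) characteristic polynomial is P(z) = 1 + 1.37z + 1.075z^2 + 0.32z^3.
Invertibility requires all roots to lie outside the unit circle, i.e. |z| > 1 for every root.
Degree 3: look for a simple real root z0 first, then factor out (1 - z/z0) and solve the remaining quadratic.
Testing z0 = -2: P(-2) = 1 + (1.37)(-2) + (1.075)(-2)^2 + (0.32)(-2)^3
  = 1 + (-2.74) + (4.3) + (-2.56) = 0.  So z_0 = -2 is a root, |z_0| = 2.
Divide out the factor (1 + 0.5 z) = (1 - z/z0) (since 1/z0 = -0.5):
  P(z) = (1 + 0.5 z)(1 + (0.87) z + (0.64) z^2)
  [check: z-coef 0.87 - (-0.5) = 1.37; z^2-coef 0.64 - (-0.5)(0.87) = 1.075; z^3-coef -(-0.5)(0.64) = 0.32.]
Remaining roots from the quadratic factor 1 + (0.87) z + (0.64) z^2:
  Set 1 + (0.87) z + (0.64) z^2 = 0, i.e. a z^2 + b z + c = 0 with a = 0.64, b = 0.87, c = 1.
  Discriminant D = b^2 - 4ac = (0.87)^2 - 4*(0.64)*1 = 0.7569 - (2.56) = -1.8031.
  D < 0, so the roots are the complex-conjugate pair z = (-b +/- i sqrt(-D)) / (2a) = -0.6797 +/- 1.0491i.
  For a conjugate pair |z|^2 = z * conj(z) = (product of roots) = c/a = 1/(0.64) = 1.5625, so |z| = sqrt(1.5625) = 1.25 for both roots.
Moduli of all roots: 2.0000, 1.2500, 1.2500.
All moduli strictly greater than 1? Yes.
Verdict: Invertible.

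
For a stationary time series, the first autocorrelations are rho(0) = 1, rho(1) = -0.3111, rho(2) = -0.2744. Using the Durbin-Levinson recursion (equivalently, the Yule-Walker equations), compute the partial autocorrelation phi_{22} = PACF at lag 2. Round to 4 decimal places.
\phi_{22} = -0.4110

The PACF at lag k is phi_{kk}, the last component of the solution
to the Yule-Walker system G_k phi = r_k where
  (G_k)_{ij} = rho(|i - j|), (r_k)_i = rho(i), i,j = 1..k.
Equivalently, Durbin-Levinson gives phi_{kk} iteratively:
  phi_{11} = rho(1)
  phi_{kk} = [rho(k) - sum_{j=1..k-1} phi_{k-1,j} rho(k-j)]
            / [1 - sum_{j=1..k-1} phi_{k-1,j} rho(j)],
  phi_{k,j} = phi_{k-1,j} - phi_{kk} phi_{k-1,k-j},  j = 1..k-1.
Step k = 1:
  phi_11 = rho(1) = -0.3111.
Step k = 2:
  phi_22 = [rho(2) - phi_11 rho(1)] / [1 - phi_11 rho(1)] = [-0.2744 - (-0.3111)(-0.3111)] / [1 - (-0.3111)(-0.3111)]
         = -0.37118321 / 0.90321679 = -0.411.
Therefore phi_{22} = -0.4110.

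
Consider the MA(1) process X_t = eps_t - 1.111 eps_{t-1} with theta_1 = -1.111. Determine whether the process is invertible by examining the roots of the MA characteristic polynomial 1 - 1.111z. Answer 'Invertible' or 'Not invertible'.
\text{Not invertible}

The MA(q) characteristic polynomial is P(z) = 1 - 1.111z.
Invertibility requires all roots to lie outside the unit circle, i.e. |z| > 1 for every root.
This is linear in z: 1 + (-1.111) z = 0  =>  z = -1/(-1.111) = 0.90009,  |z| = 0.90009.
Moduli of all roots: 0.9001.
All moduli strictly greater than 1? No.
Verdict: Not invertible.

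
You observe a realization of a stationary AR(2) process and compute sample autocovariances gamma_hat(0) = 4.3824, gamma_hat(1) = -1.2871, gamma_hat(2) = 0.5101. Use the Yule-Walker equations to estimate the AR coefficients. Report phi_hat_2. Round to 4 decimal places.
\hat\phi_{2} = 0.0330

The Yule-Walker equations for an AR(p) process read, in matrix form,
  Gamma_p phi = r_p,   with   (Gamma_p)_{ij} = gamma(|i - j|),
                       (r_p)_i = gamma(i),   i,j = 1..p.
Substitute the sample gammas (Toeplitz matrix and right-hand side of size 2):
  Gamma_p = [[4.3824, -1.2871], [-1.2871, 4.3824]]
  r_p     = [-1.2871, 0.5101]
Written out:
  4.3824 phi_1 - 1.2871 phi_2 = -1.2871
  -1.2871 phi_1 + 4.3824 phi_2 = 0.5101
Solve by Cramer's rule:
  det = gamma(0)^2 - gamma(1)^2 = (4.3824)^2 - (-1.2871)^2 = 19.20542976 - 1.65662641 = 17.54880335
  phi_hat_1 = [gamma(1) gamma(0) - gamma(1) gamma(2)] / det = [(-1.2871)(4.3824) - (-1.2871)(0.5101)] / 17.54880335 = -4.98403733 / 17.54880335 = -0.284
  phi_hat_2 = [gamma(0) gamma(2) - gamma(1)^2] / det = [(4.3824)(0.5101) - (-1.2871)^2] / 17.54880335 = 0.57883583 / 17.54880335 = 0.033
So phi_hat = [-0.2840, 0.0330].
Therefore phi_hat_2 = 0.0330.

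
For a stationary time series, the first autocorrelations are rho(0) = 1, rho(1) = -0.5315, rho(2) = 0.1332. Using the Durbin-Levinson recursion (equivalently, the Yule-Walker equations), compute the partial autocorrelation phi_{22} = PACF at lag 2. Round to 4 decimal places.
\phi_{22} = -0.2081

The PACF at lag k is phi_{kk}, the last component of the solution
to the Yule-Walker system G_k phi = r_k where
  (G_k)_{ij} = rho(|i - j|), (r_k)_i = rho(i), i,j = 1..k.
Equivalently, Durbin-Levinson gives phi_{kk} iteratively:
  phi_{11} = rho(1)
  phi_{kk} = [rho(k) - sum_{j=1..k-1} phi_{k-1,j} rho(k-j)]
            / [1 - sum_{j=1..k-1} phi_{k-1,j} rho(j)],
  phi_{k,j} = phi_{k-1,j} - phi_{kk} phi_{k-1,k-j},  j = 1..k-1.
Step k = 1:
  phi_11 = rho(1) = -0.5315.
Step k = 2:
  phi_22 = [rho(2) - phi_11 rho(1)] / [1 - phi_11 rho(1)] = [0.1332 - (-0.5315)(-0.5315)] / [1 - (-0.5315)(-0.5315)]
         = -0.14929225 / 0.71750775 = -0.2081.
Therefore phi_{22} = -0.2081.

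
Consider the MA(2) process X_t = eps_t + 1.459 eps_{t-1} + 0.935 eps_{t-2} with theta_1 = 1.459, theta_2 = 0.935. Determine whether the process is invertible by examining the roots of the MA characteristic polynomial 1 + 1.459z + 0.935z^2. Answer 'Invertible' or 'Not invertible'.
\text{Invertible}

The MA(q) characteristic polynomial is P(z) = 1 + 1.459z + 0.935z^2.
Invertibility requires all roots to lie outside the unit circle, i.e. |z| > 1 for every root.
Set 1 + (1.459) z + (0.935) z^2 = 0, i.e. a z^2 + b z + c = 0 with a = 0.935, b = 1.459, c = 1.
Discriminant D = b^2 - 4ac = (1.459)^2 - 4*(0.935)*1 = 2.128681 - (3.74) = -1.611319.
D < 0, so the roots are the complex-conjugate pair z = (-b +/- i sqrt(-D)) / (2a) = -0.7802 +/- 0.6788i.
For a conjugate pair |z|^2 = z * conj(z) = (product of roots) = c/a = 1/(0.935) = 1.069519, so |z| = sqrt(1.069519) = 1.0342 for both roots.
Moduli of all roots: 1.0342, 1.0342.
All moduli strictly greater than 1? Yes.
Verdict: Invertible.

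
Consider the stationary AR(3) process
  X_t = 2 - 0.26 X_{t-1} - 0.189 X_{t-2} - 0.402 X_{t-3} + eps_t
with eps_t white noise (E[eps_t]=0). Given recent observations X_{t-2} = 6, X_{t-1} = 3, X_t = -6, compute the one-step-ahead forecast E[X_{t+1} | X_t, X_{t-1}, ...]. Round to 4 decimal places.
E[X_{t+1} \mid \mathcal F_t] = 0.5810

For an AR(p) model X_t = c + sum_i phi_i X_{t-i} + eps_t, the
one-step-ahead conditional mean is
  E[X_{t+1} | X_t, ...] = c + sum_i phi_i X_{t+1-i}.
Substitute known values:
  E[X_{t+1} | ...] = 2 + (-0.26) * (-6) + (-0.189) * (3) + (-0.402) * (6)
                   = 0.5810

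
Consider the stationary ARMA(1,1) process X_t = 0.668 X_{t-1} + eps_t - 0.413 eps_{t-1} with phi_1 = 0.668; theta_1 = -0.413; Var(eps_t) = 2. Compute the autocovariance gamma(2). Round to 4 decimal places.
\gamma(2) = 0.4455

Multiply the model equation by X_{t-k} and take expectations. With theta_0 = psi_0 = 1 and psi_j the MA(infinity) weights, this gives
  gamma(k) - sum_i phi_i gamma(k-i) = c_k,
  c_k = sigma^2 * sum_{j=k..q} theta_j psi_{j-k}   (c_k = 0 for k > q),
using gamma(-m) = gamma(m).
psi-weights needed (psi_j = theta_j + sum_i phi_i psi_{j-i}):
  psi_1 = theta_1 + phi_1 = -0.413 + (0.668) = 0.255
Right-hand sides:
  c_0 = sigma^2 (1 + theta_1 psi_1) = 2 * (1 + (-0.413)(0.255)) = 2 * 0.894685 = 1.78937
  c_1 = sigma^2 theta_1 = 2 * (-0.413) = -0.826
  c_2 = 0
Equations for k = 0 and k = 1 (AR order 1):
  gamma(0) = phi_1 gamma(1) + c_0
  gamma(1) = phi_1 gamma(0) + c_1
Substituting the second into the first: gamma(0) (1 - phi_1^2) = c_0 + phi_1 c_1, so
  gamma(0) = (c_0 + phi_1 c_1) / (1 - phi_1^2) = (1.78937 + (0.668)(-0.826)) / (1 - (0.668)^2) = 1.237602 / 0.553776 = 2.234842.
  gamma(1) = phi_1 gamma(0) + c_1 = (0.668)(2.234842) + (-0.826) = 0.666875.
For k = 2 (> q): gamma(2) = phi_1 gamma(1) = (0.668)(0.666875) = 0.445472.
Therefore gamma(2) = 0.4455 (to 4 decimal places).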